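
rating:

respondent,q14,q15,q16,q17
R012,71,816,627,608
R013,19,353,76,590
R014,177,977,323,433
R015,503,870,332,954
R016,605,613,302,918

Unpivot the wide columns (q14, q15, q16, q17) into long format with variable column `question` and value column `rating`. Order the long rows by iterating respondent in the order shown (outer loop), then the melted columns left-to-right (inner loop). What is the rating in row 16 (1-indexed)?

954

20 rows total (5 × 4). Row 16: index ⌊(16-1)/4⌋ = 3 into respondent → R015; (16-1) mod 4 = 3 into the melted columns → q17.
So row 16 is (R015, q17, 954); rating = 954.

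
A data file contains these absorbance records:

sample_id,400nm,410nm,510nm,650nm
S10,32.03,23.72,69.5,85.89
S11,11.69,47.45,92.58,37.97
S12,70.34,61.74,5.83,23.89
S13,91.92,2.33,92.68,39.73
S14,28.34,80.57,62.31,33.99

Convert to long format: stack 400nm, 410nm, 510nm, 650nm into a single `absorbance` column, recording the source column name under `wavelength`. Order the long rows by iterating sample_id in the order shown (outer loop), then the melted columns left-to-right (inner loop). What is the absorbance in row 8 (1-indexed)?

20 rows total (5 × 4). Row 8: index ⌊(8-1)/4⌋ = 1 into sample_id → S11; (8-1) mod 4 = 3 into the melted columns → 650nm.
So row 8 is (S11, 650nm, 37.97); absorbance = 37.97.

37.97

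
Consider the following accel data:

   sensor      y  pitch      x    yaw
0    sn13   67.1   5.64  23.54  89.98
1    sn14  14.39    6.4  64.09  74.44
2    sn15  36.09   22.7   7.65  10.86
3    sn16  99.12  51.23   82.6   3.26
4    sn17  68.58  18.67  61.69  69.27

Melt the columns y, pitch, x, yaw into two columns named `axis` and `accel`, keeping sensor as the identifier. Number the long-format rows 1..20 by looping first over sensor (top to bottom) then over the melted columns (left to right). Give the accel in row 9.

36.09

20 rows total (5 × 4). Row 9: index ⌊(9-1)/4⌋ = 2 into sensor → sn15; (9-1) mod 4 = 0 into the melted columns → y.
So row 9 is (sn15, y, 36.09); accel = 36.09.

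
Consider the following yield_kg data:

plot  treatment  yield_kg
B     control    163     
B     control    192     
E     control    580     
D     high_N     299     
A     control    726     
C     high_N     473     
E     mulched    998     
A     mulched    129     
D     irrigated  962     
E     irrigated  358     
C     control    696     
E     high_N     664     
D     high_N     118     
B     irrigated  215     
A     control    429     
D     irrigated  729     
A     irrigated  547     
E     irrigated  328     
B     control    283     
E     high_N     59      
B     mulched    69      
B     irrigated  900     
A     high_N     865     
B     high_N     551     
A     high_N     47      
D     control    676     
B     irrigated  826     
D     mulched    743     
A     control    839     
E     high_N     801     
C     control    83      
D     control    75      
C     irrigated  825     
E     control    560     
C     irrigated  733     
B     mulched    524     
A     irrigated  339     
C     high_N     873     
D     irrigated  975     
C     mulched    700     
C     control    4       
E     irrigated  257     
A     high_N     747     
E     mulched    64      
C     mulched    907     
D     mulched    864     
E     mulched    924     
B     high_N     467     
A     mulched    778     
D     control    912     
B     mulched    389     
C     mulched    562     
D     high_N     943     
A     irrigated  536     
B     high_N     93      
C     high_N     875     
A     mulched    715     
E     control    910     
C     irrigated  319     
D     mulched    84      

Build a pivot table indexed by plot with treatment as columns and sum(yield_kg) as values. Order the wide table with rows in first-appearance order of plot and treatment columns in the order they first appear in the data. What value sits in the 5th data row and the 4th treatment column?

With rows in first-appearance order of plot, row 5 is plot=C. treatment columns in first-appearance order: control, high_N, mulched, irrigated; column 4 is irrigated.
Long rows with plot=C, treatment=irrigated: 825 + 733 + 319 = 1877.

1877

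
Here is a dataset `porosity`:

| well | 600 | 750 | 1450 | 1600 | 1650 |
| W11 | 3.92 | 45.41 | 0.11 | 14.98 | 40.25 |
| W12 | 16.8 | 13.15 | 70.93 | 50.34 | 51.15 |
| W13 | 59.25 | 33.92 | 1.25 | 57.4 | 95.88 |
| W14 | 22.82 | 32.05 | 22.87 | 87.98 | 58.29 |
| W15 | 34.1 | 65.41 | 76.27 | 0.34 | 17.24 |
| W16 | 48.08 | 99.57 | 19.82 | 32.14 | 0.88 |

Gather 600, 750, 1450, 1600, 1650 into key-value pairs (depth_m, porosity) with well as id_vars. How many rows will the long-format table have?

6 well values × 5 melted columns = 30 rows.

30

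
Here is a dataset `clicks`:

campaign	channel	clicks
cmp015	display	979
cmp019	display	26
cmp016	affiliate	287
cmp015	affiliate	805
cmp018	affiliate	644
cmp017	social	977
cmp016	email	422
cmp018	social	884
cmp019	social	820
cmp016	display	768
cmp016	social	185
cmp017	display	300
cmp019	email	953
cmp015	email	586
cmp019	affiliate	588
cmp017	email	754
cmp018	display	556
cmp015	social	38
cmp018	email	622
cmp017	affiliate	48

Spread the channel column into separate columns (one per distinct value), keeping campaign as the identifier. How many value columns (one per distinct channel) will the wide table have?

4

4 distinct channel values: display, social, email, affiliate.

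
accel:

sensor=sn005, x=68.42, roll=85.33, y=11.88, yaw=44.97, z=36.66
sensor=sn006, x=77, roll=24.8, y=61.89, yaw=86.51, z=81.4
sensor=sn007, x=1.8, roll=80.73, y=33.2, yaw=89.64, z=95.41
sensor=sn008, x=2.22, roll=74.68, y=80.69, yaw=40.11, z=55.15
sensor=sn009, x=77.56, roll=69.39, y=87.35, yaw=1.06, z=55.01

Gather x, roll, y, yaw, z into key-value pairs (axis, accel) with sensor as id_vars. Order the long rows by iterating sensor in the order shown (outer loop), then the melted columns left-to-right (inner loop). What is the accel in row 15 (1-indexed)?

95.41

25 rows total (5 × 5). Row 15: index ⌊(15-1)/5⌋ = 2 into sensor → sn007; (15-1) mod 5 = 4 into the melted columns → z.
So row 15 is (sn007, z, 95.41); accel = 95.41.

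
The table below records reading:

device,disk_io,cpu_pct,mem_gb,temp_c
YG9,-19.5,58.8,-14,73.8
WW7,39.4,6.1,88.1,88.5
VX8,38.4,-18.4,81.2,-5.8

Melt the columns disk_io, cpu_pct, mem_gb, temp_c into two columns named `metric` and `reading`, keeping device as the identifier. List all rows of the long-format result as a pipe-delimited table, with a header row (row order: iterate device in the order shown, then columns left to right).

| device | metric | reading |
| YG9 | disk_io | -19.5 |
| YG9 | cpu_pct | 58.8 |
| YG9 | mem_gb | -14 |
| YG9 | temp_c | 73.8 |
| WW7 | disk_io | 39.4 |
| WW7 | cpu_pct | 6.1 |
| WW7 | mem_gb | 88.1 |
| WW7 | temp_c | 88.5 |
| VX8 | disk_io | 38.4 |
| VX8 | cpu_pct | -18.4 |
| VX8 | mem_gb | 81.2 |
| VX8 | temp_c | -5.8 |

Each (device, column) pair becomes one row: 3 × 4 = 12 rows.
For example, (YG9, disk_io) → reading=-19.5.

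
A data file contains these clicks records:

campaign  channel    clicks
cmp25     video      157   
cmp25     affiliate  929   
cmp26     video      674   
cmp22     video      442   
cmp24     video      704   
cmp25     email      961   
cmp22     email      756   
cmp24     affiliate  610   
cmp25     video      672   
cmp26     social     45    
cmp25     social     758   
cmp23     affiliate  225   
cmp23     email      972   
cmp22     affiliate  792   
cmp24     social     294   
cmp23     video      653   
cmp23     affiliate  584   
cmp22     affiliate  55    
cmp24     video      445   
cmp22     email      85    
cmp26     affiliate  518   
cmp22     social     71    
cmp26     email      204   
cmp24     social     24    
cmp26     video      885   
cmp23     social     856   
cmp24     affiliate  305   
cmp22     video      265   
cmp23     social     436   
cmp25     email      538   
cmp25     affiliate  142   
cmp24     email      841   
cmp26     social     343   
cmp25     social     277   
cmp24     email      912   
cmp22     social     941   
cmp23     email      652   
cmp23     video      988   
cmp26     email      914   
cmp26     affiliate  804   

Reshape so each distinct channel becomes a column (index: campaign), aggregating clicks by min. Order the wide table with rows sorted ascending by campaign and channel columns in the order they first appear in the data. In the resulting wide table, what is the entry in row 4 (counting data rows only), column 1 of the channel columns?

With rows sorted ascending by campaign, row 4 is campaign=cmp25. channel columns in first-appearance order: video, affiliate, email, social; column 1 is video.
Long rows with campaign=cmp25, channel=video: min(157, 672) = 157.

157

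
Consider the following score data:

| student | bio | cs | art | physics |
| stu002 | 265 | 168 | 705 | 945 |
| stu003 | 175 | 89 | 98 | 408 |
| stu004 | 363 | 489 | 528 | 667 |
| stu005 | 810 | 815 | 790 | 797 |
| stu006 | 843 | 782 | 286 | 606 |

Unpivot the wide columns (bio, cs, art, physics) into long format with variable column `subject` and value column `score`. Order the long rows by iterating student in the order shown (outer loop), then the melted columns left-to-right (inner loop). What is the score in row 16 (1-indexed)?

20 rows total (5 × 4). Row 16: index ⌊(16-1)/4⌋ = 3 into student → stu005; (16-1) mod 4 = 3 into the melted columns → physics.
So row 16 is (stu005, physics, 797); score = 797.

797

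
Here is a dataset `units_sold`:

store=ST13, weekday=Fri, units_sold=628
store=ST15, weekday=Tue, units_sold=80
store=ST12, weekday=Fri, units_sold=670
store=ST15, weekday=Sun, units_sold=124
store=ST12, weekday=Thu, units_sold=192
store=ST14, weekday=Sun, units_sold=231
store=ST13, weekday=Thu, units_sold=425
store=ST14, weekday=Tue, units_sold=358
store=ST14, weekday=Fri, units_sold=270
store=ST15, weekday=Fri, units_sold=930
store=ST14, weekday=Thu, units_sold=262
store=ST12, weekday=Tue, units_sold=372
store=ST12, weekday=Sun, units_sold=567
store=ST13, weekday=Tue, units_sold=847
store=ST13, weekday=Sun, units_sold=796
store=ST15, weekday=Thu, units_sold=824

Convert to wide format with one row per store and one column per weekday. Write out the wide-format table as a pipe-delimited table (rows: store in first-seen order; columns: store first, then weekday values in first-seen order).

Columns: store plus the 4 distinct weekday values (Fri, Tue, Sun, Thu).
For example, row ST13 column Fri takes units_sold=628 from the long row (ST13, Fri).

| store | Fri | Tue | Sun | Thu |
| ST13 | 628 | 847 | 796 | 425 |
| ST15 | 930 | 80 | 124 | 824 |
| ST12 | 670 | 372 | 567 | 192 |
| ST14 | 270 | 358 | 231 | 262 |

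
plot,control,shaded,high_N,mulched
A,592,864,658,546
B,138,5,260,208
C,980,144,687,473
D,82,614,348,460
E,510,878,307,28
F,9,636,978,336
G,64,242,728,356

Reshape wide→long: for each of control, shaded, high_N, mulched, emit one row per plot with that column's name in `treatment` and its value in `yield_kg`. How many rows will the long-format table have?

28

7 plot values × 4 melted columns = 28 rows.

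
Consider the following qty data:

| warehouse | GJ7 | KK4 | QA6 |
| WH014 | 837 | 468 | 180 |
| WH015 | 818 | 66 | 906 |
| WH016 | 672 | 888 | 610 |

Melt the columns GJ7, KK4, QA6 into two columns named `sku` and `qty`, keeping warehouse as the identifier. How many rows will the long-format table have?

9

3 warehouse values × 3 melted columns = 9 rows.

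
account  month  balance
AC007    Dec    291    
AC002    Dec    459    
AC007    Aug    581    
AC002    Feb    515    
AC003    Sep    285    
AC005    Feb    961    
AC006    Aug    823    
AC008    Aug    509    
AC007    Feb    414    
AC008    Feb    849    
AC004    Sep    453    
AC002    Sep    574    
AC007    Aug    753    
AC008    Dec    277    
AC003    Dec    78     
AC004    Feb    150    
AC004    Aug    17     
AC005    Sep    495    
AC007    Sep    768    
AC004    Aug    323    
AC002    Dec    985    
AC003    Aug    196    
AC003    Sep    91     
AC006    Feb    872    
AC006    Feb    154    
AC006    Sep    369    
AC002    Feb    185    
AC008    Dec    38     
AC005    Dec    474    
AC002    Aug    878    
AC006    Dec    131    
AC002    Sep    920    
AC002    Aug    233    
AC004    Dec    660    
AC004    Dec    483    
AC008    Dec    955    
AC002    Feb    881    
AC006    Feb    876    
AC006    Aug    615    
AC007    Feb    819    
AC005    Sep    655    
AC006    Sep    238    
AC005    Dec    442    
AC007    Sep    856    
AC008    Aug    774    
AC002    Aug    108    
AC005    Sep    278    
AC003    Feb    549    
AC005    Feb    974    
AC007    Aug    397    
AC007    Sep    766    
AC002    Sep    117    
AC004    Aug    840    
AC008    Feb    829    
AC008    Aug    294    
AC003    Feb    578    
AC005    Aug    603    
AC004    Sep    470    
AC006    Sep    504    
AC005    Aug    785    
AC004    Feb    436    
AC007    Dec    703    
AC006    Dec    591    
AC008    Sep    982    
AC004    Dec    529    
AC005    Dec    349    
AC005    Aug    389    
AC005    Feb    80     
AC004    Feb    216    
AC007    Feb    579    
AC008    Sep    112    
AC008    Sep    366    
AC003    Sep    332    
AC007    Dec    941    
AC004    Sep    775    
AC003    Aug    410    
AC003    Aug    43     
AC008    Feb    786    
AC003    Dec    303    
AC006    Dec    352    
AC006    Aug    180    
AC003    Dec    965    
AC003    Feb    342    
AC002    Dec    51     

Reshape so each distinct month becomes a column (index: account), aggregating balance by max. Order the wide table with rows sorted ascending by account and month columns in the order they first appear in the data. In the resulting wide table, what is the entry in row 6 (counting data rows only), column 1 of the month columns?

941

With rows sorted ascending by account, row 6 is account=AC007. month columns in first-appearance order: Dec, Aug, Feb, Sep; column 1 is Dec.
Long rows with account=AC007, month=Dec: max(291, 703, 941) = 941.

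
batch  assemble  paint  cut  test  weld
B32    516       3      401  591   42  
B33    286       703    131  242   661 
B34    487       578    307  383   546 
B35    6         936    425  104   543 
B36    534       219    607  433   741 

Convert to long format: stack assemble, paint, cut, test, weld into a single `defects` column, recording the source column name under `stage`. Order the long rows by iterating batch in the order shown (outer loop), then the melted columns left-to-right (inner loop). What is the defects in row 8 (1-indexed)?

131

25 rows total (5 × 5). Row 8: index ⌊(8-1)/5⌋ = 1 into batch → B33; (8-1) mod 5 = 2 into the melted columns → cut.
So row 8 is (B33, cut, 131); defects = 131.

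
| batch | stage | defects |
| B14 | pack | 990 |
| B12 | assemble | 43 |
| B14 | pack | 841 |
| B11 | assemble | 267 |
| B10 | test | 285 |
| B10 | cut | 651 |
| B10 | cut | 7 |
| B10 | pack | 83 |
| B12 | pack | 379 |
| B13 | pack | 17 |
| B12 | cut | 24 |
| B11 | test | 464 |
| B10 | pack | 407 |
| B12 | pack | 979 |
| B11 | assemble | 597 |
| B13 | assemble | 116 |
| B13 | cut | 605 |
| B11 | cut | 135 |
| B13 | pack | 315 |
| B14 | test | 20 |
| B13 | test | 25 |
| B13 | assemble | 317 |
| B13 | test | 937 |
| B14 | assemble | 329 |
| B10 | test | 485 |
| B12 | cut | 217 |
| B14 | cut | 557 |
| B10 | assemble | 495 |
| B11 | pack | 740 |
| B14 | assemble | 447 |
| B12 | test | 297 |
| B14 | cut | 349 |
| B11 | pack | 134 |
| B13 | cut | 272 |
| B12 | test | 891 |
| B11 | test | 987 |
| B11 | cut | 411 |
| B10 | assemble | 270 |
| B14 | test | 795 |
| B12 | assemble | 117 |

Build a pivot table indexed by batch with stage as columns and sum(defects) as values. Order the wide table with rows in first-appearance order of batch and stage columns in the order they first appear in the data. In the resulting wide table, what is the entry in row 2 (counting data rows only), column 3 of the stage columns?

With rows in first-appearance order of batch, row 2 is batch=B12. stage columns in first-appearance order: pack, assemble, test, cut; column 3 is test.
Long rows with batch=B12, stage=test: 297 + 891 = 1188.

1188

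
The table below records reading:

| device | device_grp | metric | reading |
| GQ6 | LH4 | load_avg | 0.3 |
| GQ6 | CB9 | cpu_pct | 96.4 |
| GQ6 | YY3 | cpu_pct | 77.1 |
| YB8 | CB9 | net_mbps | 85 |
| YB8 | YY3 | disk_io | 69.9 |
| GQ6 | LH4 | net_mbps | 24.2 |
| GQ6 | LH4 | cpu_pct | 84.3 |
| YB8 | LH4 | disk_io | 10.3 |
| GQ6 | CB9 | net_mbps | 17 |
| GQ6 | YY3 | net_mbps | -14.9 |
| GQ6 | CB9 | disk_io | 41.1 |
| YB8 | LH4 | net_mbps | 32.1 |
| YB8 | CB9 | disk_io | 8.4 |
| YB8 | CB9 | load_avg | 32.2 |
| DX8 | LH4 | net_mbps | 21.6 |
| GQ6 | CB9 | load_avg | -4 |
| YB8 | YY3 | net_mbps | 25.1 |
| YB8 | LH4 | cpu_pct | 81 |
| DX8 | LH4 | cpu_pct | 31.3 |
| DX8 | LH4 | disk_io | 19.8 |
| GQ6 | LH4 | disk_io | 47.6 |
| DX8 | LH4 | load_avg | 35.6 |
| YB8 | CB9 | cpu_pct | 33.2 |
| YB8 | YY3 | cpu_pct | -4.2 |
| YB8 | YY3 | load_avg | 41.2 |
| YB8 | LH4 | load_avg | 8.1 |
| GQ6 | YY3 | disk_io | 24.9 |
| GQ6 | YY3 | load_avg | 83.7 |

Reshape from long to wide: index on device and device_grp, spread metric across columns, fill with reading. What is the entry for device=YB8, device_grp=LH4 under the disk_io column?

10.3

Wide layout: rows indexed by device and device_grp, columns are the 4 distinct metric values (load_avg, cpu_pct, net_mbps, disk_io).
Cell (device=YB8, device_grp=LH4, metric=disk_io) draws from the long row where device=YB8, device_grp=LH4 and metric=disk_io, which has reading=10.3.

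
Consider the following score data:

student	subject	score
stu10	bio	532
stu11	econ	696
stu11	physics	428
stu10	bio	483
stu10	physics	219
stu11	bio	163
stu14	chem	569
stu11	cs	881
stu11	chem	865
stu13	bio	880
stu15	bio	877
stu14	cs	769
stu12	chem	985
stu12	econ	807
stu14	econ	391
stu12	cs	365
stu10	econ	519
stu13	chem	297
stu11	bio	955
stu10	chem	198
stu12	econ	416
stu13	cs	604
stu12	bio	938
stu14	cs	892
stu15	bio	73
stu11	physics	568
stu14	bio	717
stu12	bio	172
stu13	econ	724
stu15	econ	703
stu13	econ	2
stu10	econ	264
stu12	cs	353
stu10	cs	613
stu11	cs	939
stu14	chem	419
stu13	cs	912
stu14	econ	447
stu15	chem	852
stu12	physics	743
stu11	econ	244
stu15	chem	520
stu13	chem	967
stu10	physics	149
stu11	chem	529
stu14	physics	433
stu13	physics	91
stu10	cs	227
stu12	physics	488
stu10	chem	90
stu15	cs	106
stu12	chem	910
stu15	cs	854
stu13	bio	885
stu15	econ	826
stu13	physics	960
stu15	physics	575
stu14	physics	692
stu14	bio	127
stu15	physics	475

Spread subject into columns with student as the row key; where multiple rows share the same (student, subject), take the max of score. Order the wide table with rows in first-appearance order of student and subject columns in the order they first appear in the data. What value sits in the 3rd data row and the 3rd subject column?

692

With rows in first-appearance order of student, row 3 is student=stu14. subject columns in first-appearance order: bio, econ, physics, chem, cs; column 3 is physics.
Long rows with student=stu14, subject=physics: max(433, 692) = 692.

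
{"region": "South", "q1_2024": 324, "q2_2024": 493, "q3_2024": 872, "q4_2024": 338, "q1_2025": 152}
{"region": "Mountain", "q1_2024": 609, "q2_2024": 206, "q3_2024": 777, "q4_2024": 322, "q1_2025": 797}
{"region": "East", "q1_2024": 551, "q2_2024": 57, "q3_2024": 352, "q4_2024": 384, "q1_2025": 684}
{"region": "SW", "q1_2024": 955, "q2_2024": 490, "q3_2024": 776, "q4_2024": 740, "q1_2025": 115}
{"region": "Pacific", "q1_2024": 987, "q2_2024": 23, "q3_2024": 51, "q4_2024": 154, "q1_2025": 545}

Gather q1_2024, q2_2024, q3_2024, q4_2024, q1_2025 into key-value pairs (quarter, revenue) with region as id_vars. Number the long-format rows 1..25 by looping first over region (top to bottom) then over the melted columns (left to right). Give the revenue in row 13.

352

25 rows total (5 × 5). Row 13: index ⌊(13-1)/5⌋ = 2 into region → East; (13-1) mod 5 = 2 into the melted columns → q3_2024.
So row 13 is (East, q3_2024, 352); revenue = 352.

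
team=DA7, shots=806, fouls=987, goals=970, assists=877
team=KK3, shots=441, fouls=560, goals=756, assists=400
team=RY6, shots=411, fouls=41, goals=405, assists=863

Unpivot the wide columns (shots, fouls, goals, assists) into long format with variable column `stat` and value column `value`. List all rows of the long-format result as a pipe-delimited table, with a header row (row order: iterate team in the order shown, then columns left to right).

Each (team, column) pair becomes one row: 3 × 4 = 12 rows.
For example, (DA7, shots) → value=806.

| team | stat | value |
| DA7 | shots | 806 |
| DA7 | fouls | 987 |
| DA7 | goals | 970 |
| DA7 | assists | 877 |
| KK3 | shots | 441 |
| KK3 | fouls | 560 |
| KK3 | goals | 756 |
| KK3 | assists | 400 |
| RY6 | shots | 411 |
| RY6 | fouls | 41 |
| RY6 | goals | 405 |
| RY6 | assists | 863 |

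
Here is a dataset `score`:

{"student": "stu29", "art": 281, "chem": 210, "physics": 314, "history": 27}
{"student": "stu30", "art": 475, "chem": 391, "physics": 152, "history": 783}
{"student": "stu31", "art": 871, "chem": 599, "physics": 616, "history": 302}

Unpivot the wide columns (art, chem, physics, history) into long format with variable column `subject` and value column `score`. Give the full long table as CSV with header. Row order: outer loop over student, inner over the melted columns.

student,subject,score
stu29,art,281
stu29,chem,210
stu29,physics,314
stu29,history,27
stu30,art,475
stu30,chem,391
stu30,physics,152
stu30,history,783
stu31,art,871
stu31,chem,599
stu31,physics,616
stu31,history,302

Each (student, column) pair becomes one row: 3 × 4 = 12 rows.
For example, (stu29, art) → score=281.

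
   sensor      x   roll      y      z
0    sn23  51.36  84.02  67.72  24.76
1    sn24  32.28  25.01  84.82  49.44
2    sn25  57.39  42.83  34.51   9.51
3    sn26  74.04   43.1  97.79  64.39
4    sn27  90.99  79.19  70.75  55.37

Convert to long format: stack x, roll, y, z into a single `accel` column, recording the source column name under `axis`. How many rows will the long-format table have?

5 sensor values × 4 melted columns = 20 rows.

20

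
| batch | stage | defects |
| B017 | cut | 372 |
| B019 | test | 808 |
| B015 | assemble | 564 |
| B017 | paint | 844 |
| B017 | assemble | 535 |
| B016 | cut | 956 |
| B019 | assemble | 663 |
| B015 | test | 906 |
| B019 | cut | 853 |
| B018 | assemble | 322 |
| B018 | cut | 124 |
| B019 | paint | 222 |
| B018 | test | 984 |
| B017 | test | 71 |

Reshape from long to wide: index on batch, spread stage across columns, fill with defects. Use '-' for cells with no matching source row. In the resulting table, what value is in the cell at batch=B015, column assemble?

564

The long row with batch=B015, stage=assemble has defects=564.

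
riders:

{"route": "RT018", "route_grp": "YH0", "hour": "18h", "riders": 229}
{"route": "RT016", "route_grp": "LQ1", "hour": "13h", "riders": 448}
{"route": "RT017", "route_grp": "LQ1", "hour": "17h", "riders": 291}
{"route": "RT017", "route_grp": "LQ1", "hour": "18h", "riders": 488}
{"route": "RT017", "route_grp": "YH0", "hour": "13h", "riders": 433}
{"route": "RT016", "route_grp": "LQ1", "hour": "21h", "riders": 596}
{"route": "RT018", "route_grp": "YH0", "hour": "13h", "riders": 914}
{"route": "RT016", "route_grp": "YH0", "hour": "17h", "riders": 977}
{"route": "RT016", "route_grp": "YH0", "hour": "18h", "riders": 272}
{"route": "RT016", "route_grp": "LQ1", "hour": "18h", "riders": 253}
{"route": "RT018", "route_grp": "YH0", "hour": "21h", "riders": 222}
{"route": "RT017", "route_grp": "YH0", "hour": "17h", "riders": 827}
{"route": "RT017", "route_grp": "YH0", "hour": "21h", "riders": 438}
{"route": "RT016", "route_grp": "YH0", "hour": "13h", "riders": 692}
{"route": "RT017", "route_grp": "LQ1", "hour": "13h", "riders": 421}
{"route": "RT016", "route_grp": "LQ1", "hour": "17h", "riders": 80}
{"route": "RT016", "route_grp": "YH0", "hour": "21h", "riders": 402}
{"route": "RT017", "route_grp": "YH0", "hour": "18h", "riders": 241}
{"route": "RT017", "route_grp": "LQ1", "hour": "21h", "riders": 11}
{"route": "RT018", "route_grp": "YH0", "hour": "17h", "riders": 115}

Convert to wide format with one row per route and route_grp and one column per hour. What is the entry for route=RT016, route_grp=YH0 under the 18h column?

272

Wide layout: rows indexed by route and route_grp, columns are the 4 distinct hour values (18h, 13h, 17h, 21h).
Cell (route=RT016, route_grp=YH0, hour=18h) draws from the long row where route=RT016, route_grp=YH0 and hour=18h, which has riders=272.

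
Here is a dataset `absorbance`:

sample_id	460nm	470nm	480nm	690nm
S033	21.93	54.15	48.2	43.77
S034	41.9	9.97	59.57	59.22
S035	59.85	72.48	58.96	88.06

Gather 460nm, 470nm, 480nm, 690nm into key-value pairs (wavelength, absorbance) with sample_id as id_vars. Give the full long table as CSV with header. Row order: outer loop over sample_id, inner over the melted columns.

sample_id,wavelength,absorbance
S033,460nm,21.93
S033,470nm,54.15
S033,480nm,48.2
S033,690nm,43.77
S034,460nm,41.9
S034,470nm,9.97
S034,480nm,59.57
S034,690nm,59.22
S035,460nm,59.85
S035,470nm,72.48
S035,480nm,58.96
S035,690nm,88.06

Each (sample_id, column) pair becomes one row: 3 × 4 = 12 rows.
For example, (S033, 460nm) → absorbance=21.93.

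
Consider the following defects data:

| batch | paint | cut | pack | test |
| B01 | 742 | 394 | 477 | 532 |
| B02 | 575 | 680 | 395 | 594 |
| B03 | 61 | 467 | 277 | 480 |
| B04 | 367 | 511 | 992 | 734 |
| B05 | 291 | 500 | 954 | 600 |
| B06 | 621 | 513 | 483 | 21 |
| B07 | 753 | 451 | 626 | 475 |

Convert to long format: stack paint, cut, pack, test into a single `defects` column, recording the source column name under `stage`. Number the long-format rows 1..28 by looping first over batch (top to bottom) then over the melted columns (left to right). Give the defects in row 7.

395

28 rows total (7 × 4). Row 7: index ⌊(7-1)/4⌋ = 1 into batch → B02; (7-1) mod 4 = 2 into the melted columns → pack.
So row 7 is (B02, pack, 395); defects = 395.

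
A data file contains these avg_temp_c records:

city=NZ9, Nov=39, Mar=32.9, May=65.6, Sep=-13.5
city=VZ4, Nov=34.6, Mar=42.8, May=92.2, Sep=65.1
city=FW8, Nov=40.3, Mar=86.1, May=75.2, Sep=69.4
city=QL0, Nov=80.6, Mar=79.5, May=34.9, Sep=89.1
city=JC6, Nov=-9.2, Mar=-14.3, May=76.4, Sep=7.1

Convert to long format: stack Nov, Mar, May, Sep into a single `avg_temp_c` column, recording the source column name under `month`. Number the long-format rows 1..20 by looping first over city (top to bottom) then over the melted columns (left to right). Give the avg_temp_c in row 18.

20 rows total (5 × 4). Row 18: index ⌊(18-1)/4⌋ = 4 into city → JC6; (18-1) mod 4 = 1 into the melted columns → Mar.
So row 18 is (JC6, Mar, -14.3); avg_temp_c = -14.3.

-14.3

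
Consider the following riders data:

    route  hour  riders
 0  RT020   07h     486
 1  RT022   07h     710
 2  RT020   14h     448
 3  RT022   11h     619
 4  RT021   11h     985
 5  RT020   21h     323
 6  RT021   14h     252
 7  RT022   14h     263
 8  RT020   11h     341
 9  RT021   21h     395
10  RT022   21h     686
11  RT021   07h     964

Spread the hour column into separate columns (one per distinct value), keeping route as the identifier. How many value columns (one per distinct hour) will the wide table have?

4

4 distinct hour values: 07h, 11h, 14h, 21h.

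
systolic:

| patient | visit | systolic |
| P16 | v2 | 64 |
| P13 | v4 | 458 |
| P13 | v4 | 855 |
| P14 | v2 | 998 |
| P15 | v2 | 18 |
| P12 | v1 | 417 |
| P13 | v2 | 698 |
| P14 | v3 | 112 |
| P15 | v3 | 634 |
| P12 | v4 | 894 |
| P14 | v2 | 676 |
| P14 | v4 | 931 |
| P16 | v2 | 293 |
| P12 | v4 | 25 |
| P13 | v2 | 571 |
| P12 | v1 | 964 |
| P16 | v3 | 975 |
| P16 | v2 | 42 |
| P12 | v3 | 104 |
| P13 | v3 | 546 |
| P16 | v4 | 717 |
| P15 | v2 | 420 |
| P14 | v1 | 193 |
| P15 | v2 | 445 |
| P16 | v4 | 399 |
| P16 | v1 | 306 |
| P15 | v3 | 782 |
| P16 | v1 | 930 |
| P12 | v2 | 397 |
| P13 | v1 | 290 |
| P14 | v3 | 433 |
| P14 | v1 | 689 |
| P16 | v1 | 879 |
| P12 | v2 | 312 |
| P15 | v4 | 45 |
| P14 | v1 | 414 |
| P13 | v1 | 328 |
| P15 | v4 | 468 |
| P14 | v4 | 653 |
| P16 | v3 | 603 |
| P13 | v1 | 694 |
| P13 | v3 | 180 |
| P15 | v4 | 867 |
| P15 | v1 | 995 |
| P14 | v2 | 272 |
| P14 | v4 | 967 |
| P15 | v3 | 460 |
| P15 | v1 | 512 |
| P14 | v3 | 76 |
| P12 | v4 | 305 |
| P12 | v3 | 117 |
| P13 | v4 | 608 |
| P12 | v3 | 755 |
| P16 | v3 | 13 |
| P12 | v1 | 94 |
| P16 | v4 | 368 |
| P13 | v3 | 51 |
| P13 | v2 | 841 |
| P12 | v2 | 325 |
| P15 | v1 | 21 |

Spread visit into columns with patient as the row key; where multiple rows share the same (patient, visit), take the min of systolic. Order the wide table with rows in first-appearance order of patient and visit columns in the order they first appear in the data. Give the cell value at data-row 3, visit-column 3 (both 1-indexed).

With rows in first-appearance order of patient, row 3 is patient=P14. visit columns in first-appearance order: v2, v4, v1, v3; column 3 is v1.
Long rows with patient=P14, visit=v1: min(193, 689, 414) = 193.

193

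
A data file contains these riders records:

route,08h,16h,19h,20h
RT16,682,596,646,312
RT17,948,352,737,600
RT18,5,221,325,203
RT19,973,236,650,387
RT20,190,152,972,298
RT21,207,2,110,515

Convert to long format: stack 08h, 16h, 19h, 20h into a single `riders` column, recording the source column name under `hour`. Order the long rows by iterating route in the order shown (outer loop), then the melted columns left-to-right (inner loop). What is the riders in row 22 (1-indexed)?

2

24 rows total (6 × 4). Row 22: index ⌊(22-1)/4⌋ = 5 into route → RT21; (22-1) mod 4 = 1 into the melted columns → 16h.
So row 22 is (RT21, 16h, 2); riders = 2.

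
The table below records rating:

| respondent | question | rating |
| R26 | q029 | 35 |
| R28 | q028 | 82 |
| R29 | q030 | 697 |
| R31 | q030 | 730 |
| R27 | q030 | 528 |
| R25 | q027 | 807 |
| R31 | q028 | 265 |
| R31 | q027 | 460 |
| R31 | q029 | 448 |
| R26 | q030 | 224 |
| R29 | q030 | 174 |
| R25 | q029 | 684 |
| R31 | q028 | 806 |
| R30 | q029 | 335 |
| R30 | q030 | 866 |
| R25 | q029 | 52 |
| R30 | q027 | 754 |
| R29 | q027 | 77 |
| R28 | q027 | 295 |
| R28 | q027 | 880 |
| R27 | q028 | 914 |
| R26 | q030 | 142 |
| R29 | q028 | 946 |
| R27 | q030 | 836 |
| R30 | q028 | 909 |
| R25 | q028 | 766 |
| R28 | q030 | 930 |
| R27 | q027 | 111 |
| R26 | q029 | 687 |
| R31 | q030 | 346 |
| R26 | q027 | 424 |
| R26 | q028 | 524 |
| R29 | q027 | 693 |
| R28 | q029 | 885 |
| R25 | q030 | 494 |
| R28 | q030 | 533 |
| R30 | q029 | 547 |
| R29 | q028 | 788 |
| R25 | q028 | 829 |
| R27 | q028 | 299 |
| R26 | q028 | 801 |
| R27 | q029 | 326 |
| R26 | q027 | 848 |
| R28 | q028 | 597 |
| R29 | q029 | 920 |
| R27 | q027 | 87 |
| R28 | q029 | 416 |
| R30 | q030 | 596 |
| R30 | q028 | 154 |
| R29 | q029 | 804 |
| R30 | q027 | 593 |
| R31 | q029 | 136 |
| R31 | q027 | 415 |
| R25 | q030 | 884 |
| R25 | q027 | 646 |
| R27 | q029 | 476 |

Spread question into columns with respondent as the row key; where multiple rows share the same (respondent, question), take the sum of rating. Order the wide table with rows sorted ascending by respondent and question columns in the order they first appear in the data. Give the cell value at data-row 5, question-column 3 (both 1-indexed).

871

With rows sorted ascending by respondent, row 5 is respondent=R29. question columns in first-appearance order: q029, q028, q030, q027; column 3 is q030.
Long rows with respondent=R29, question=q030: 697 + 174 = 871.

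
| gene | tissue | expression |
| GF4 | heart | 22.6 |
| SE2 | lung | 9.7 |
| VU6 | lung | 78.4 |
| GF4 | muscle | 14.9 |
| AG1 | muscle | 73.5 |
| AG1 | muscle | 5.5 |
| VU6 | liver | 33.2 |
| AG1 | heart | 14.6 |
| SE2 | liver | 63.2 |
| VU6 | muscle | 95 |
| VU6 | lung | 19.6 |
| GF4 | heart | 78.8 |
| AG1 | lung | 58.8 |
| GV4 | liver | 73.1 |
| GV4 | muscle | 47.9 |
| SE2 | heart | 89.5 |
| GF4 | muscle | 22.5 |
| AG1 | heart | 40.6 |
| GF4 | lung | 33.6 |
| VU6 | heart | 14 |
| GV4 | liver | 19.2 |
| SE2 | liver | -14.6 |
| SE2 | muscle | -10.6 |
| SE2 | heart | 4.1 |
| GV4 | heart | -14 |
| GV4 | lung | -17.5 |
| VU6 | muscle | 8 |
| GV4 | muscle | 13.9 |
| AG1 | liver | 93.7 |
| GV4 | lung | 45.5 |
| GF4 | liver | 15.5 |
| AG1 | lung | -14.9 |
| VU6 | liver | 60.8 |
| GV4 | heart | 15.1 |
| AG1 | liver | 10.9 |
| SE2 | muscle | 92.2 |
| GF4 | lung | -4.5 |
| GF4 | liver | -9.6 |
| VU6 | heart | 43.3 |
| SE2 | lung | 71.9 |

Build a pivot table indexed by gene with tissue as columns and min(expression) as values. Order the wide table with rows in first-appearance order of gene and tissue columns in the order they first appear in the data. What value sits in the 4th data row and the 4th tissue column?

10.9

With rows in first-appearance order of gene, row 4 is gene=AG1. tissue columns in first-appearance order: heart, lung, muscle, liver; column 4 is liver.
Long rows with gene=AG1, tissue=liver: min(93.7, 10.9) = 10.9.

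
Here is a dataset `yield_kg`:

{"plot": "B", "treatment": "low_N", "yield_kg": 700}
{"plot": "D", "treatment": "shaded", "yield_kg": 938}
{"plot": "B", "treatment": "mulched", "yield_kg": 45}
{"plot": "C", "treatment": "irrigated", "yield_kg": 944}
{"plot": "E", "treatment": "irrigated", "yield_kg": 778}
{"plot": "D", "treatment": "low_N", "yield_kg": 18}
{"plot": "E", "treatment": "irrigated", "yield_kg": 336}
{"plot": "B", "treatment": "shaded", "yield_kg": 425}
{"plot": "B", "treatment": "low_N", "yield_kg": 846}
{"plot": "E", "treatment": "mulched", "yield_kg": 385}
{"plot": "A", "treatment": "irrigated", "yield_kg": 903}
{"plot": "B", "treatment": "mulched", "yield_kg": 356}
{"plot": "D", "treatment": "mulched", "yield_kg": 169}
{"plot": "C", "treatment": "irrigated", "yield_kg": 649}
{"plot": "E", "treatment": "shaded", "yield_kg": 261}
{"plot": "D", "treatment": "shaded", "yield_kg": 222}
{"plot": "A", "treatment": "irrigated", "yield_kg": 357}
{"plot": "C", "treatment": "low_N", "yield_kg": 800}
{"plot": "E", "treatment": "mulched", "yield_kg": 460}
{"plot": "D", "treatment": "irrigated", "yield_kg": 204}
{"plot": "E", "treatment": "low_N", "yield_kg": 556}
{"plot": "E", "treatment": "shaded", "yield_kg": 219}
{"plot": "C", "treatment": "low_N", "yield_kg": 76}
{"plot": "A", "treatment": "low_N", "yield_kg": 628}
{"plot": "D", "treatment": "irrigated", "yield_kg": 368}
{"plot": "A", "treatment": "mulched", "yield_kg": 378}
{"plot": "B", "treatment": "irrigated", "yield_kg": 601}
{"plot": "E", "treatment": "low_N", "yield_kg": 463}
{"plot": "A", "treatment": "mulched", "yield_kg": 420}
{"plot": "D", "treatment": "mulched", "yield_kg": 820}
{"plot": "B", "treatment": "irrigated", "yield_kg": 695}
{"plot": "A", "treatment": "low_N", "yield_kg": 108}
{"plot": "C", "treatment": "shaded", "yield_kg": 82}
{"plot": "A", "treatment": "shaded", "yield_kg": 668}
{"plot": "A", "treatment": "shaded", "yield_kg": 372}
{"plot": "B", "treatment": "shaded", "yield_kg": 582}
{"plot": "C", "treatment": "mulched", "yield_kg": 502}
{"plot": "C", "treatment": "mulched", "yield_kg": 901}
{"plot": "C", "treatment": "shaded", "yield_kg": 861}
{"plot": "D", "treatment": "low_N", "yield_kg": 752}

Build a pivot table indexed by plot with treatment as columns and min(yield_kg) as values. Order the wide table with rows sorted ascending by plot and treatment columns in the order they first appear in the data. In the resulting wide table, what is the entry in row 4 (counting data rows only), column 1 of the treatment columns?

18

With rows sorted ascending by plot, row 4 is plot=D. treatment columns in first-appearance order: low_N, shaded, mulched, irrigated; column 1 is low_N.
Long rows with plot=D, treatment=low_N: min(18, 752) = 18.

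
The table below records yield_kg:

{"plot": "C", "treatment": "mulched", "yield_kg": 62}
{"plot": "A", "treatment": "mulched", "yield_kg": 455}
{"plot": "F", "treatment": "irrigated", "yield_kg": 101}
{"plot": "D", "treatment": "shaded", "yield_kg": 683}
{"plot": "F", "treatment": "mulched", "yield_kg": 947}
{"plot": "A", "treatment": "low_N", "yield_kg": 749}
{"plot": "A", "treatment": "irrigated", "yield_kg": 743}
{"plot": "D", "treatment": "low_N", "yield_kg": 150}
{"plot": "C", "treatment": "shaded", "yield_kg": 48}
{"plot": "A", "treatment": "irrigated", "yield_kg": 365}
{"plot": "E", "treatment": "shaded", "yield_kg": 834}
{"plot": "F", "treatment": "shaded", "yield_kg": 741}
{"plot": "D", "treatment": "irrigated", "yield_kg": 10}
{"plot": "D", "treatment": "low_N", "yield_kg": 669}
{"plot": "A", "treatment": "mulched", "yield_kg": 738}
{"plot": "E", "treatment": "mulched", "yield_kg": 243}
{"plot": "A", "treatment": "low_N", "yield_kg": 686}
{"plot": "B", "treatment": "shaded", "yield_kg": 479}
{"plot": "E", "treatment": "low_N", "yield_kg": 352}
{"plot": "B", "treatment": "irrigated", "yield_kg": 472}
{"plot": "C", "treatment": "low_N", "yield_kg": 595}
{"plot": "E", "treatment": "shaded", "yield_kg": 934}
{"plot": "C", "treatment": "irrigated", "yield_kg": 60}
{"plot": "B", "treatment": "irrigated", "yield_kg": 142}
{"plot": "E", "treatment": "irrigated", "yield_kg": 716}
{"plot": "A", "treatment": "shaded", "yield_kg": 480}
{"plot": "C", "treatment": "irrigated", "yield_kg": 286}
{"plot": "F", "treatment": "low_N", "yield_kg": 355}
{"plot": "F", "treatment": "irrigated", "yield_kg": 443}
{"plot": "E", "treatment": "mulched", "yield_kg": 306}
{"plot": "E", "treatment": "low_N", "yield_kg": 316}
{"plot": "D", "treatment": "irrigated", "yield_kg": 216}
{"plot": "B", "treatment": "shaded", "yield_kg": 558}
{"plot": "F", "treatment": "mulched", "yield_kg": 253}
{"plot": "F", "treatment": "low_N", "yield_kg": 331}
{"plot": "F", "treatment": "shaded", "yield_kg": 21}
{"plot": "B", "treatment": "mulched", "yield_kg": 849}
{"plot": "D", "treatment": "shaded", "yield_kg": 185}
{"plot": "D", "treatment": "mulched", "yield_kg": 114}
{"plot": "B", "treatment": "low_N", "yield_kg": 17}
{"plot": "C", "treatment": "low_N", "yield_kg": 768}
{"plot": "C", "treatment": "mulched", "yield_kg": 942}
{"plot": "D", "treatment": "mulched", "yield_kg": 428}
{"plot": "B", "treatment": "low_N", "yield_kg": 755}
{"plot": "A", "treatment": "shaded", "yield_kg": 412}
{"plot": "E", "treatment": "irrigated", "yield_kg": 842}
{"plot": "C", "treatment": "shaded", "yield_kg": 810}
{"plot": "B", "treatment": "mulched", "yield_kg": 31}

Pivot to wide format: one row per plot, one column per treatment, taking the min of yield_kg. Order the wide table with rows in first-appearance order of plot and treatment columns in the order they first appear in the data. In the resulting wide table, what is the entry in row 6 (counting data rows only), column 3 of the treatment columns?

479

With rows in first-appearance order of plot, row 6 is plot=B. treatment columns in first-appearance order: mulched, irrigated, shaded, low_N; column 3 is shaded.
Long rows with plot=B, treatment=shaded: min(479, 558) = 479.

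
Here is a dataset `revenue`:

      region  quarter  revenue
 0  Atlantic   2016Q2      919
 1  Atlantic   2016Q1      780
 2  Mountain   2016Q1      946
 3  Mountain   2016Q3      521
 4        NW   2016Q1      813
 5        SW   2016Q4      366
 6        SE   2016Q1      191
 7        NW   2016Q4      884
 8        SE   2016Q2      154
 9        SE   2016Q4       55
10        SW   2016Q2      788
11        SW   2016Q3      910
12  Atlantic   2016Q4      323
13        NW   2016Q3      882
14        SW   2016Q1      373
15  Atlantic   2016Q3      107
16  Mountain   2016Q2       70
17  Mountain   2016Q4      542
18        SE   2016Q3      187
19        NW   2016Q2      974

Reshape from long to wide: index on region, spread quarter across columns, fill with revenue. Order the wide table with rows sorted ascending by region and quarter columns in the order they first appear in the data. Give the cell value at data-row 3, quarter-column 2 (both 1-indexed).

813

With rows sorted ascending by region, row 3 is region=NW. quarter columns in first-appearance order: 2016Q2, 2016Q1, 2016Q3, 2016Q4; column 2 is 2016Q1.
Long rows with region=NW, quarter=2016Q1: revenue = 813.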